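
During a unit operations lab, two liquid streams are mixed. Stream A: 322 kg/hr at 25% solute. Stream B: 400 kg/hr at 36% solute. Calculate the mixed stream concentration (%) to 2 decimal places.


Mass balance on solute: F1*x1 + F2*x2 = F3*x3
F3 = F1 + F2 = 322 + 400 = 722 kg/hr
x3 = (F1*x1 + F2*x2)/F3
x3 = (322*0.25 + 400*0.36) / 722
x3 = 31.09%


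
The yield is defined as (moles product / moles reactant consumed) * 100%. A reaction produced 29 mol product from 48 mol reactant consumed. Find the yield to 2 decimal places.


Yield = (moles product / moles consumed) * 100%
Yield = (29 / 48) * 100
Yield = 0.6042 * 100
Yield = 60.42%


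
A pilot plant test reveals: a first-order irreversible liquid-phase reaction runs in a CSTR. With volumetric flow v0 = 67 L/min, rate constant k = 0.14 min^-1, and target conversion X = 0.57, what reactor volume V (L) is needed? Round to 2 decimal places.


V = v0 * X / (k * (1 - X))
V = 67 * 0.57 / (0.14 * (1 - 0.57))
V = 38.19 / (0.14 * 0.43)
V = 38.19 / 0.0602
V = 634.39 L


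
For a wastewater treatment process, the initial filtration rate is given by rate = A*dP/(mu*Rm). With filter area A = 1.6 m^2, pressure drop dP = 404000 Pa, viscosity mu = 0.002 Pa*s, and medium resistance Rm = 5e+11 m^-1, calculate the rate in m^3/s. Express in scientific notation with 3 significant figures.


rate = A * dP / (mu * Rm)
rate = 1.6 * 404000 / (0.002 * 5e+11)
rate = 646400.0 / 1.000e+09
rate = 6.46e-04 m^3/s


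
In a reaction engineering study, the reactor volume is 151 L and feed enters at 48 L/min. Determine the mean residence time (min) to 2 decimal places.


tau = V / v0
tau = 151 / 48
tau = 3.15 min


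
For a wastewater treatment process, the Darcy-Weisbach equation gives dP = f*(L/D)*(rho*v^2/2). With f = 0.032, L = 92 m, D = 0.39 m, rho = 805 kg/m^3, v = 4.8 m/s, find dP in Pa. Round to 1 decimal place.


dP = f * (L/D) * (rho*v^2/2)
dP = 0.032 * (92/0.39) * (805*4.8^2/2)
L/D = 235.8974359
rho*v^2/2 = 805*23.04/2 = 9273.6
dP = 0.032 * 235.8974359 * 9273.6
dP = 70003.8 Pa


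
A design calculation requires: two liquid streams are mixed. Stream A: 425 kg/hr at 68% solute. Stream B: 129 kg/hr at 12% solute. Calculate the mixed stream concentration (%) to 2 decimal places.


Mass balance on solute: F1*x1 + F2*x2 = F3*x3
F3 = F1 + F2 = 425 + 129 = 554 kg/hr
x3 = (F1*x1 + F2*x2)/F3
x3 = (425*0.68 + 129*0.12) / 554
x3 = 54.96%


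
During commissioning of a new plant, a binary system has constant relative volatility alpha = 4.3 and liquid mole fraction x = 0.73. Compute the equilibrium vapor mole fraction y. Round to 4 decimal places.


y = alpha*x / (1 + (alpha-1)*x)
y = 4.3*0.73 / (1 + (4.3-1)*0.73)
y = 3.139 / (1 + 2.409)
y = 3.139 / 3.409
y = 0.9208


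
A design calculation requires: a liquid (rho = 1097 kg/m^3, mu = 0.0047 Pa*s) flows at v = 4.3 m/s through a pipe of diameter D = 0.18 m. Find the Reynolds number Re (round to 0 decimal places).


Re = rho * v * D / mu
Re = 1097 * 4.3 * 0.18 / 0.0047
Re = 849.078 / 0.0047
Re = 180655


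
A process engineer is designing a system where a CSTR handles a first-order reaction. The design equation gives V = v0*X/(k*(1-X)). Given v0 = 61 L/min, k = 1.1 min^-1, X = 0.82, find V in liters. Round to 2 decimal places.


V = v0 * X / (k * (1 - X))
V = 61 * 0.82 / (1.1 * (1 - 0.82))
V = 50.02 / (1.1 * 0.18)
V = 50.02 / 0.198
V = 252.63 L


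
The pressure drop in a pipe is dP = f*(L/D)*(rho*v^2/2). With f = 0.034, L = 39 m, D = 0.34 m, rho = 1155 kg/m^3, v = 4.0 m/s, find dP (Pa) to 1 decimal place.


dP = f * (L/D) * (rho*v^2/2)
dP = 0.034 * (39/0.34) * (1155*4.0^2/2)
L/D = 114.70588235
rho*v^2/2 = 1155*16.0/2 = 9240.0
dP = 0.034 * 114.70588235 * 9240.0
dP = 36036.0 Pa


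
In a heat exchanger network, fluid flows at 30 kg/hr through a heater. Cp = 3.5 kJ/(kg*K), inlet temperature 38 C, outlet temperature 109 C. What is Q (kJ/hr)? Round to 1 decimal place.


Q = m_dot * Cp * (T2 - T1)
Q = 30 * 3.5 * (109 - 38)
Q = 30 * 3.5 * 71
Q = 7455.0 kJ/hr


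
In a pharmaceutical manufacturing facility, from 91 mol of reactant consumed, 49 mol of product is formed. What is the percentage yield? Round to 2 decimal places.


Yield = (moles product / moles consumed) * 100%
Yield = (49 / 91) * 100
Yield = 0.5385 * 100
Yield = 53.85%


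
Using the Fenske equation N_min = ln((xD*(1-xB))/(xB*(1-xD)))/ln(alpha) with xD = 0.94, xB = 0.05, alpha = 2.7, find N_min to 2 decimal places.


N_min = ln((xD*(1-xB))/(xB*(1-xD))) / ln(alpha)
Numerator inside ln: 0.893 / 0.003 = 297.666667
ln(297.666667) = 5.695974
ln(alpha) = ln(2.7) = 0.993252
N_min = 5.695974 / 0.993252 = 5.73


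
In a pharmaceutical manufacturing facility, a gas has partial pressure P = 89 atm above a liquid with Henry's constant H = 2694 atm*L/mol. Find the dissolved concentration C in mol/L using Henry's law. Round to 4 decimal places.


C = P / H
C = 89 / 2694
C = 0.0330 mol/L


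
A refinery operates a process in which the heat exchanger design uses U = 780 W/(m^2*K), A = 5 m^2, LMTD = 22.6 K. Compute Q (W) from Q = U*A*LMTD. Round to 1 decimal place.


Q = U * A * LMTD
Q = 780 * 5 * 22.6
Q = 88140.0 W


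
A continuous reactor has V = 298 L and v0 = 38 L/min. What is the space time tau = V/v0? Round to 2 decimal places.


tau = V / v0
tau = 298 / 38
tau = 7.84 min


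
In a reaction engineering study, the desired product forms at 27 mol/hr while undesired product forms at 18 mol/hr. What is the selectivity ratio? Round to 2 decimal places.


S = desired product rate / undesired product rate
S = 27 / 18
S = 1.50


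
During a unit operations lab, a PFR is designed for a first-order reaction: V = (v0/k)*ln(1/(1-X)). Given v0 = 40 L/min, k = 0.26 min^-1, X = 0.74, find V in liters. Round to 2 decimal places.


V = (v0/k) * ln(1/(1-X))
V = (40/0.26) * ln(1/(1-0.74))
V = 153.846154 * ln(3.846154)
V = 153.846154 * 1.347074
V = 207.24 L


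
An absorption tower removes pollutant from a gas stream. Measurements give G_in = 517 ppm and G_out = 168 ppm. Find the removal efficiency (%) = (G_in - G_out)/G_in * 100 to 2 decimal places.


Efficiency = (G_in - G_out) / G_in * 100%
Efficiency = (517 - 168) / 517 * 100
Efficiency = 349 / 517 * 100
Efficiency = 67.50%


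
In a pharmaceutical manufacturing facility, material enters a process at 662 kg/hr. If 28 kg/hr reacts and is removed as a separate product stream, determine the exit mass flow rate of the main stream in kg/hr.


Steady-state mass balance on the main outlet: F_out = F_in - F_removed
F_out = 662 - 28
F_out = 634 kg/hr


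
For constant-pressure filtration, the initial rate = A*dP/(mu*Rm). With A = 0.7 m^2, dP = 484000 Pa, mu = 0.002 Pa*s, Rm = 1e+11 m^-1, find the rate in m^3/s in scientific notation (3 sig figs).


rate = A * dP / (mu * Rm)
rate = 0.7 * 484000 / (0.002 * 1e+11)
rate = 338800.0 / 2.000e+08
rate = 1.69e-03 m^3/s


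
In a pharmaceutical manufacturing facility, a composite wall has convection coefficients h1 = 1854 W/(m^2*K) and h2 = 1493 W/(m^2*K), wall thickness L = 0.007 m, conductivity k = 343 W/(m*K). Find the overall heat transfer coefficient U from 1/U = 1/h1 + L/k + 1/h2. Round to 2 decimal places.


1/U = 1/h1 + L/k + 1/h2
1/U = 1/1854 + 0.007/343 + 1/1493
1/U = 0.0005393743 + 2.04082e-05 + 0.0006697924
1/U = 0.0012295749
U = 813.29 W/(m^2*K)


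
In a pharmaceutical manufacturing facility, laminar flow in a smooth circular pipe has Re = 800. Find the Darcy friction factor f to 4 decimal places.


f = 64 / Re
f = 64 / 800
f = 0.0800


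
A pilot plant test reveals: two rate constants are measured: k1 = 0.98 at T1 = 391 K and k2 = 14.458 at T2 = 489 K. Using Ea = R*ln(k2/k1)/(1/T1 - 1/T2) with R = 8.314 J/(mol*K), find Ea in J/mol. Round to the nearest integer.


Ea = R * ln(k2/k1) / (1/T1 - 1/T2)
ln(k2/k1) = ln(14.458/0.98) = 2.6914506
1/T1 - 1/T2 = 1/391 - 1/489 = 0.000512554982
Ea = 8.314 * 2.6914506 / 0.000512554982
Ea = 43657 J/mol


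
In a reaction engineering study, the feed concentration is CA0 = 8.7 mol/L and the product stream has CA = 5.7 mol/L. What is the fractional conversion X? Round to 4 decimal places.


X = (CA0 - CA) / CA0
X = (8.7 - 5.7) / 8.7
X = 3.0 / 8.7
X = 0.3448


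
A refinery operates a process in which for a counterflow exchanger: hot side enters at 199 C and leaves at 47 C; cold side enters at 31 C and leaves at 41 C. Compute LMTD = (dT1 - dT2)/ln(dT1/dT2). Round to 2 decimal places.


dT1 = Th_in - Tc_out = 199 - 41 = 158
dT2 = Th_out - Tc_in = 47 - 31 = 16
LMTD = (dT1 - dT2) / ln(dT1/dT2)
LMTD = (158 - 16) / ln(158/16)
LMTD = 62.01 K


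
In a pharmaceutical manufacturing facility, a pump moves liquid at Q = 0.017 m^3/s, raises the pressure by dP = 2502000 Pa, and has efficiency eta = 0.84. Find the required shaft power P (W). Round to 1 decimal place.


P = Q * dP / eta
P = 0.017 * 2502000 / 0.84
P = 42534.0 / 0.84
P = 50635.7 W


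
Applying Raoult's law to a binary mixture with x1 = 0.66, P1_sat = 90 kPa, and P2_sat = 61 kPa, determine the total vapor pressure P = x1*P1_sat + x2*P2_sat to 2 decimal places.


P = x1*P1_sat + x2*P2_sat
x2 = 1 - x1 = 1 - 0.66 = 0.34
P = 0.66*90 + 0.34*61
P = 59.4 + 20.74
P = 80.14 kPa


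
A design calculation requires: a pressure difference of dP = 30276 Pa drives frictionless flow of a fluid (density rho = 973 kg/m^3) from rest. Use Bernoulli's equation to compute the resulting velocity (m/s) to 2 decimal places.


v = sqrt(2*dP/rho)
v = sqrt(2*30276/973)
v = sqrt(62.232271)
v = 7.89 m/s


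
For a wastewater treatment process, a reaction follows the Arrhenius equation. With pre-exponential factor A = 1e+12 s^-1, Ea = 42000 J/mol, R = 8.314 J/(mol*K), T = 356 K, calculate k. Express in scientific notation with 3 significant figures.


k = A * exp(-Ea/(R*T))
k = 1e+12 * exp(-42000 / (8.314 * 356))
k = 1e+12 * exp(-14.190225)
k = 6.87e+05


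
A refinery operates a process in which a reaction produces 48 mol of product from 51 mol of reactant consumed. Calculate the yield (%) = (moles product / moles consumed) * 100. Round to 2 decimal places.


Yield = (moles product / moles consumed) * 100%
Yield = (48 / 51) * 100
Yield = 0.9412 * 100
Yield = 94.12%


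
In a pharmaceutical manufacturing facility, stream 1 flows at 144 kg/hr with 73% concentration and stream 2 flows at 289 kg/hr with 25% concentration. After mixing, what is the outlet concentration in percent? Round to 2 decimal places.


Mass balance on solute: F1*x1 + F2*x2 = F3*x3
F3 = F1 + F2 = 144 + 289 = 433 kg/hr
x3 = (F1*x1 + F2*x2)/F3
x3 = (144*0.73 + 289*0.25) / 433
x3 = 40.96%


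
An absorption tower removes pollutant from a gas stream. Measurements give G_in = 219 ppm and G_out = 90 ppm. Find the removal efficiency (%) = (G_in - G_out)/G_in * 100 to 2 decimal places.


Efficiency = (G_in - G_out) / G_in * 100%
Efficiency = (219 - 90) / 219 * 100
Efficiency = 129 / 219 * 100
Efficiency = 58.90%


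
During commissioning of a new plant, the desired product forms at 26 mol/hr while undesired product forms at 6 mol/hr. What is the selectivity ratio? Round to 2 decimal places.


S = desired product rate / undesired product rate
S = 26 / 6
S = 4.33


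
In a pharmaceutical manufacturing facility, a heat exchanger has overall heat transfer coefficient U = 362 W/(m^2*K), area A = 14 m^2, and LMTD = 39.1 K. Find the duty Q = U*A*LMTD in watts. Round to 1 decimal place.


Q = U * A * LMTD
Q = 362 * 14 * 39.1
Q = 198158.8 W


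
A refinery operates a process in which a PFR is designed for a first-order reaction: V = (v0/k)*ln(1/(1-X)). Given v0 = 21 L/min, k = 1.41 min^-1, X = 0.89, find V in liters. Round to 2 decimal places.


V = (v0/k) * ln(1/(1-X))
V = (21/1.41) * ln(1/(1-0.89))
V = 14.893617 * ln(9.090909)
V = 14.893617 * 2.207275
V = 32.87 L


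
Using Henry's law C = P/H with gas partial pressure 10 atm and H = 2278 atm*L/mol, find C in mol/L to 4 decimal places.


C = P / H
C = 10 / 2278
C = 0.0044 mol/L


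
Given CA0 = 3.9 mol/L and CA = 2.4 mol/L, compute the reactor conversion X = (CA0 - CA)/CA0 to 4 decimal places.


X = (CA0 - CA) / CA0
X = (3.9 - 2.4) / 3.9
X = 1.5 / 3.9
X = 0.3846


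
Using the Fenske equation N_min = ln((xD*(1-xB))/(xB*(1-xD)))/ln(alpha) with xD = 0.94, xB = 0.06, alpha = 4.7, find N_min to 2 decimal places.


N_min = ln((xD*(1-xB))/(xB*(1-xD))) / ln(alpha)
Numerator inside ln: 0.8836 / 0.0036 = 245.444444
ln(245.444444) = 5.503071
ln(alpha) = ln(4.7) = 1.547563
N_min = 5.503071 / 1.547563 = 3.56


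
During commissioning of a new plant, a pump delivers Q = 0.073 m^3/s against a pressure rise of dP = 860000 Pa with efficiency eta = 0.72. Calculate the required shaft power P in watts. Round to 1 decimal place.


P = Q * dP / eta
P = 0.073 * 860000 / 0.72
P = 62780.0 / 0.72
P = 87194.4 W


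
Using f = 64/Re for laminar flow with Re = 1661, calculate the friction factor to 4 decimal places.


f = 64 / Re
f = 64 / 1661
f = 0.0385


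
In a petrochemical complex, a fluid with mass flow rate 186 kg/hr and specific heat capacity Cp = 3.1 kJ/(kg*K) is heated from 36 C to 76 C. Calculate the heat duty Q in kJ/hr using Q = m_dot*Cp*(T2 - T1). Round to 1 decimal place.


Q = m_dot * Cp * (T2 - T1)
Q = 186 * 3.1 * (76 - 36)
Q = 186 * 3.1 * 40
Q = 23064.0 kJ/hr


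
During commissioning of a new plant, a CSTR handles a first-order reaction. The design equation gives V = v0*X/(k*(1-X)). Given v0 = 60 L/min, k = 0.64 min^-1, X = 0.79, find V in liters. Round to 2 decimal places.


V = v0 * X / (k * (1 - X))
V = 60 * 0.79 / (0.64 * (1 - 0.79))
V = 47.4 / (0.64 * 0.21)
V = 47.4 / 0.1344
V = 352.68 L


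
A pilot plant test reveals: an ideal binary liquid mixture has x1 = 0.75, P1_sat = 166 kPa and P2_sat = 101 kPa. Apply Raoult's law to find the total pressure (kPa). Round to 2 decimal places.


P = x1*P1_sat + x2*P2_sat
x2 = 1 - x1 = 1 - 0.75 = 0.25
P = 0.75*166 + 0.25*101
P = 124.5 + 25.25
P = 149.75 kPa


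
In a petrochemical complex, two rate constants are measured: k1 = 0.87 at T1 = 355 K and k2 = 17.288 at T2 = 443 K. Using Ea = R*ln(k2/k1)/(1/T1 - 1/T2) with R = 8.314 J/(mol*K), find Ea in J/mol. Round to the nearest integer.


Ea = R * ln(k2/k1) / (1/T1 - 1/T2)
ln(k2/k1) = ln(17.288/0.87) = 2.9892747
1/T1 - 1/T2 = 1/355 - 1/443 = 0.000559565065
Ea = 8.314 * 2.9892747 / 0.000559565065
Ea = 44415 J/mol


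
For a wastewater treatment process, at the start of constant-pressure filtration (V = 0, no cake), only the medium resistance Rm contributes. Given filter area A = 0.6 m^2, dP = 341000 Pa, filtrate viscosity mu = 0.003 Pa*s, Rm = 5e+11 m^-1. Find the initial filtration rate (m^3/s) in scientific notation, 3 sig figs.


rate = A * dP / (mu * Rm)
rate = 0.6 * 341000 / (0.003 * 5e+11)
rate = 204600.0 / 1.500e+09
rate = 1.36e-04 m^3/s


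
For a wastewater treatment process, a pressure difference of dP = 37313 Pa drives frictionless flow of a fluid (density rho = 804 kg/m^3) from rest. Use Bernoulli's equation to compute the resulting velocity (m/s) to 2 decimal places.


v = sqrt(2*dP/rho)
v = sqrt(2*37313/804)
v = sqrt(92.818408)
v = 9.63 m/s


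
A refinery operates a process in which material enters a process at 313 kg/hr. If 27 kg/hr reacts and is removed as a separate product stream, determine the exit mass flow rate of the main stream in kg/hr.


Steady-state mass balance on the main outlet: F_out = F_in - F_removed
F_out = 313 - 27
F_out = 286 kg/hr


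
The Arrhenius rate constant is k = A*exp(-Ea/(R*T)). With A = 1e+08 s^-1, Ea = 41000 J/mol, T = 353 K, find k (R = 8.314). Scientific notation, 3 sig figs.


k = A * exp(-Ea/(R*T))
k = 1e+08 * exp(-41000 / (8.314 * 353))
k = 1e+08 * exp(-13.970088)
k = 8.57e+01


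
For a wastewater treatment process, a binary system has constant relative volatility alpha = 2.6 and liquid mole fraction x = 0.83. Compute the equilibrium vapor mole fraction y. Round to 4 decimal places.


y = alpha*x / (1 + (alpha-1)*x)
y = 2.6*0.83 / (1 + (2.6-1)*0.83)
y = 2.158 / (1 + 1.328)
y = 2.158 / 2.328
y = 0.9270


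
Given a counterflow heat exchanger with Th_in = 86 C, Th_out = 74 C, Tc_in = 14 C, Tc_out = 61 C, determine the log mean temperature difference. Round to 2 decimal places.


dT1 = Th_in - Tc_out = 86 - 61 = 25
dT2 = Th_out - Tc_in = 74 - 14 = 60
LMTD = (dT1 - dT2) / ln(dT1/dT2)
LMTD = (25 - 60) / ln(25/60)
LMTD = 39.98 K


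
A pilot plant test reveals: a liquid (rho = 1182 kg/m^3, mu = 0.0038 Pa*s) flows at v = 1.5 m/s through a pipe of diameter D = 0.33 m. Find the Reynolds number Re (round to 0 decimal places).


Re = rho * v * D / mu
Re = 1182 * 1.5 * 0.33 / 0.0038
Re = 585.09 / 0.0038
Re = 153971


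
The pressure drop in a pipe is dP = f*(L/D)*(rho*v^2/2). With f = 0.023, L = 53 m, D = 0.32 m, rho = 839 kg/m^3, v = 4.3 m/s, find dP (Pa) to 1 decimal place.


dP = f * (L/D) * (rho*v^2/2)
dP = 0.023 * (53/0.32) * (839*4.3^2/2)
L/D = 165.625
rho*v^2/2 = 839*18.49/2 = 7756.555
dP = 0.023 * 165.625 * 7756.555
dP = 29547.6 Pa


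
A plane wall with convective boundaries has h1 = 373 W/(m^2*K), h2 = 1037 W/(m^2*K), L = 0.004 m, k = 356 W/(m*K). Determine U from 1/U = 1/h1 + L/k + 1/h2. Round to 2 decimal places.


1/U = 1/h1 + L/k + 1/h2
1/U = 1/373 + 0.004/356 + 1/1037
1/U = 0.0026809651 + 1.1236e-05 + 0.0009643202
1/U = 0.0036565213
U = 273.48 W/(m^2*K)


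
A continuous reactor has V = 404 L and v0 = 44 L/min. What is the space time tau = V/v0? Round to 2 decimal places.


tau = V / v0
tau = 404 / 44
tau = 9.18 min


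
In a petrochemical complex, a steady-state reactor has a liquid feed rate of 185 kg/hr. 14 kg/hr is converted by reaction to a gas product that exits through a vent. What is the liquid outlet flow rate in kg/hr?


Steady-state mass balance on the main outlet: F_out = F_in - F_removed
F_out = 185 - 14
F_out = 171 kg/hr


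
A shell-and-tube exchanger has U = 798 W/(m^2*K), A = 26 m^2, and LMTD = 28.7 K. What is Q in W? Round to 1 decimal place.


Q = U * A * LMTD
Q = 798 * 26 * 28.7
Q = 595467.6 W


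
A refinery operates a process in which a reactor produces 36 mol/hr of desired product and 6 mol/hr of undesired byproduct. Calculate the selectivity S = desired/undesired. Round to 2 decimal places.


S = desired product rate / undesired product rate
S = 36 / 6
S = 6.00


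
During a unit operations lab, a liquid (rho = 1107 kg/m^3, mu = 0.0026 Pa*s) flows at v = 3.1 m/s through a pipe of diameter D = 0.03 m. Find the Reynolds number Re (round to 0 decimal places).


Re = rho * v * D / mu
Re = 1107 * 3.1 * 0.03 / 0.0026
Re = 102.951 / 0.0026
Re = 39597


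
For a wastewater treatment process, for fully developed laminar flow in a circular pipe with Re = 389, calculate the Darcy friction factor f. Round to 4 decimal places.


f = 64 / Re
f = 64 / 389
f = 0.1645


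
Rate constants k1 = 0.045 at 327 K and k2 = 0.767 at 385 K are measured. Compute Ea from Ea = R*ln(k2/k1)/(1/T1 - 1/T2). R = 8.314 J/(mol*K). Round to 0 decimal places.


Ea = R * ln(k2/k1) / (1/T1 - 1/T2)
ln(k2/k1) = ln(0.767/0.045) = 2.8358243
1/T1 - 1/T2 = 1/327 - 1/385 = 0.000460701378
Ea = 8.314 * 2.8358243 / 0.000460701378
Ea = 51176 J/mol


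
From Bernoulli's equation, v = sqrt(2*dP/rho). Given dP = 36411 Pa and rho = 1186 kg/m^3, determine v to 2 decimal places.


v = sqrt(2*dP/rho)
v = sqrt(2*36411/1186)
v = sqrt(61.401349)
v = 7.84 m/s


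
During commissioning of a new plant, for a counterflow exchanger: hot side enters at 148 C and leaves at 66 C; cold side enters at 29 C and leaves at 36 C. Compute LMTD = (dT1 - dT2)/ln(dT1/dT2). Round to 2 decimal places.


dT1 = Th_in - Tc_out = 148 - 36 = 112
dT2 = Th_out - Tc_in = 66 - 29 = 37
LMTD = (dT1 - dT2) / ln(dT1/dT2)
LMTD = (112 - 37) / ln(112/37)
LMTD = 67.72 K


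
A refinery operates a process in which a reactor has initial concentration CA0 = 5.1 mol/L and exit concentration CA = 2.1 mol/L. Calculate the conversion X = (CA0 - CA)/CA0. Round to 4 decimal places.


X = (CA0 - CA) / CA0
X = (5.1 - 2.1) / 5.1
X = 3.0 / 5.1
X = 0.5882


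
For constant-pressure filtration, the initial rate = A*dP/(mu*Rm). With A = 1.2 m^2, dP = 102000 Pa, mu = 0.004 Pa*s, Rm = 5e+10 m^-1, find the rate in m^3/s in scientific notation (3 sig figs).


rate = A * dP / (mu * Rm)
rate = 1.2 * 102000 / (0.004 * 5e+10)
rate = 122400.0 / 2.000e+08
rate = 6.12e-04 m^3/s


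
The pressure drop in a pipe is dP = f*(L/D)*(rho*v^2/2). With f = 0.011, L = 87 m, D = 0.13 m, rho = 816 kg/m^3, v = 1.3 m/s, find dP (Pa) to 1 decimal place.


dP = f * (L/D) * (rho*v^2/2)
dP = 0.011 * (87/0.13) * (816*1.3^2/2)
L/D = 669.23076923
rho*v^2/2 = 816*1.69/2 = 689.52
dP = 0.011 * 669.23076923 * 689.52
dP = 5075.9 Pa


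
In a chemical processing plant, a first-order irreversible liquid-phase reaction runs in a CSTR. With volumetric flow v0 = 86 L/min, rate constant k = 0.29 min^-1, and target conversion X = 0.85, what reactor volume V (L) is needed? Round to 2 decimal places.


V = v0 * X / (k * (1 - X))
V = 86 * 0.85 / (0.29 * (1 - 0.85))
V = 73.1 / (0.29 * 0.15)
V = 73.1 / 0.0435
V = 1680.46 L


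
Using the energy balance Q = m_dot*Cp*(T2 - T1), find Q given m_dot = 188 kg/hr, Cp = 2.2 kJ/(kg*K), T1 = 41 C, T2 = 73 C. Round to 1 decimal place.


Q = m_dot * Cp * (T2 - T1)
Q = 188 * 2.2 * (73 - 41)
Q = 188 * 2.2 * 32
Q = 13235.2 kJ/hr


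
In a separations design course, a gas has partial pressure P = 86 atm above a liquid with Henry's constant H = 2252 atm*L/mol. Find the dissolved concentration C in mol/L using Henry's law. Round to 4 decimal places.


C = P / H
C = 86 / 2252
C = 0.0382 mol/L


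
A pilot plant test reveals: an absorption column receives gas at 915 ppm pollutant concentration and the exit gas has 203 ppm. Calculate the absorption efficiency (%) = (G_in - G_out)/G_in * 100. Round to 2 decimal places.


Efficiency = (G_in - G_out) / G_in * 100%
Efficiency = (915 - 203) / 915 * 100
Efficiency = 712 / 915 * 100
Efficiency = 77.81%


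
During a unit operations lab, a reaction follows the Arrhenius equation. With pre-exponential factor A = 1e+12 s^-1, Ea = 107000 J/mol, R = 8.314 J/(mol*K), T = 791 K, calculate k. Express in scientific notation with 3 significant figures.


k = A * exp(-Ea/(R*T))
k = 1e+12 * exp(-107000 / (8.314 * 791))
k = 1e+12 * exp(-16.270364)
k = 8.59e+04


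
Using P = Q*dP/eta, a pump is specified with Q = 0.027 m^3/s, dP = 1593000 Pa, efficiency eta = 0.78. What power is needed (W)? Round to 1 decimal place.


P = Q * dP / eta
P = 0.027 * 1593000 / 0.78
P = 43011.0 / 0.78
P = 55142.3 W


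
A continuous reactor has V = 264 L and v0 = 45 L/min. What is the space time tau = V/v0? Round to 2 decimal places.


tau = V / v0
tau = 264 / 45
tau = 5.87 min


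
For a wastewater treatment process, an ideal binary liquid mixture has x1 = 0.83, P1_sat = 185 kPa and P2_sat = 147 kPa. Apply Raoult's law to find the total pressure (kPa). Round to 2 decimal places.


P = x1*P1_sat + x2*P2_sat
x2 = 1 - x1 = 1 - 0.83 = 0.17
P = 0.83*185 + 0.17*147
P = 153.55 + 24.99
P = 178.54 kPa


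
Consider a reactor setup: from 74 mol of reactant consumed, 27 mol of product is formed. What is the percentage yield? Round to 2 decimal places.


Yield = (moles product / moles consumed) * 100%
Yield = (27 / 74) * 100
Yield = 0.3649 * 100
Yield = 36.49%


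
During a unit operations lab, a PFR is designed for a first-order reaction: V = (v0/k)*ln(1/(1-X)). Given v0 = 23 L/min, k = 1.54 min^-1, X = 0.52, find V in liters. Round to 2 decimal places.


V = (v0/k) * ln(1/(1-X))
V = (23/1.54) * ln(1/(1-0.52))
V = 14.935065 * ln(2.083333)
V = 14.935065 * 0.733969
V = 10.96 L


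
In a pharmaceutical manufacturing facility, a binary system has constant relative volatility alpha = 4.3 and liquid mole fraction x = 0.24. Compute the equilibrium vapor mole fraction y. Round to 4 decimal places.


y = alpha*x / (1 + (alpha-1)*x)
y = 4.3*0.24 / (1 + (4.3-1)*0.24)
y = 1.032 / (1 + 0.792)
y = 1.032 / 1.792
y = 0.5759


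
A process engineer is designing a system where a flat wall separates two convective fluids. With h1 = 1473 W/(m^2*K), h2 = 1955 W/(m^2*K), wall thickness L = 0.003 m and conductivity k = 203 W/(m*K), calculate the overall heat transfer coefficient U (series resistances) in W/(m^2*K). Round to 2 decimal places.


1/U = 1/h1 + L/k + 1/h2
1/U = 1/1473 + 0.003/203 + 1/1955
1/U = 0.0006788866 + 1.47783e-05 + 0.000511509
1/U = 0.0012051739
U = 829.76 W/(m^2*K)


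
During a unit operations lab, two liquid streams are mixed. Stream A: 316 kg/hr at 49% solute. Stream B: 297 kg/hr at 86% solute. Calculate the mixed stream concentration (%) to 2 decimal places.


Mass balance on solute: F1*x1 + F2*x2 = F3*x3
F3 = F1 + F2 = 316 + 297 = 613 kg/hr
x3 = (F1*x1 + F2*x2)/F3
x3 = (316*0.49 + 297*0.86) / 613
x3 = 66.93%


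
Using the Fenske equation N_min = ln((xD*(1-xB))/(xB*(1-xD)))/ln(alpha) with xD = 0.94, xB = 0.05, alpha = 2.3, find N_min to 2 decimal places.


N_min = ln((xD*(1-xB))/(xB*(1-xD))) / ln(alpha)
Numerator inside ln: 0.893 / 0.003 = 297.666667
ln(297.666667) = 5.695974
ln(alpha) = ln(2.3) = 0.832909
N_min = 5.695974 / 0.832909 = 6.84


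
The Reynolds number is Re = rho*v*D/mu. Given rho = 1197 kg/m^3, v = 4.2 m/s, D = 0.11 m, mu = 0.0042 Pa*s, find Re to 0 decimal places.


Re = rho * v * D / mu
Re = 1197 * 4.2 * 0.11 / 0.0042
Re = 553.014 / 0.0042
Re = 131670


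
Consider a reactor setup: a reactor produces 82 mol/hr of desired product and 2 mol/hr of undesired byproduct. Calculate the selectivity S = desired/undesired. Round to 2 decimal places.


S = desired product rate / undesired product rate
S = 82 / 2
S = 41.00


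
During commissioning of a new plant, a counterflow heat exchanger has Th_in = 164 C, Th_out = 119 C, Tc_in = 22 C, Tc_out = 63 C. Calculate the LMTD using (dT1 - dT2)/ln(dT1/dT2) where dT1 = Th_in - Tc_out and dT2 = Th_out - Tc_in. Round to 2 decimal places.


dT1 = Th_in - Tc_out = 164 - 63 = 101
dT2 = Th_out - Tc_in = 119 - 22 = 97
LMTD = (dT1 - dT2) / ln(dT1/dT2)
LMTD = (101 - 97) / ln(101/97)
LMTD = 98.99 K


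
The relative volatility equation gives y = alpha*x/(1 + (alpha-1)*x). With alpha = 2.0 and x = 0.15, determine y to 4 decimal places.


y = alpha*x / (1 + (alpha-1)*x)
y = 2.0*0.15 / (1 + (2.0-1)*0.15)
y = 0.3 / (1 + 0.15)
y = 0.3 / 1.15
y = 0.2609


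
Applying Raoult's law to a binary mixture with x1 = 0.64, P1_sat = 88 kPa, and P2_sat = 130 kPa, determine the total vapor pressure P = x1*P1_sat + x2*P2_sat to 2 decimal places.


P = x1*P1_sat + x2*P2_sat
x2 = 1 - x1 = 1 - 0.64 = 0.36
P = 0.64*88 + 0.36*130
P = 56.32 + 46.8
P = 103.12 kPa


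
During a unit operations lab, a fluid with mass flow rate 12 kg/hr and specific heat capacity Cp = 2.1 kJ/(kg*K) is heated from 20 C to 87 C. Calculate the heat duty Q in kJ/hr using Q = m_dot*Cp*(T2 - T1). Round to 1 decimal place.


Q = m_dot * Cp * (T2 - T1)
Q = 12 * 2.1 * (87 - 20)
Q = 12 * 2.1 * 67
Q = 1688.4 kJ/hr


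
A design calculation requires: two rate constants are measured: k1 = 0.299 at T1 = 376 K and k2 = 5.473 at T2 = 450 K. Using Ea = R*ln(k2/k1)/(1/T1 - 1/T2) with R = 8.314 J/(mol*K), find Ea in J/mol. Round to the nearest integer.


Ea = R * ln(k2/k1) / (1/T1 - 1/T2)
ln(k2/k1) = ln(5.473/0.299) = 2.9071386
1/T1 - 1/T2 = 1/376 - 1/450 = 0.000437352246
Ea = 8.314 * 2.9071386 / 0.000437352246
Ea = 55264 J/mol


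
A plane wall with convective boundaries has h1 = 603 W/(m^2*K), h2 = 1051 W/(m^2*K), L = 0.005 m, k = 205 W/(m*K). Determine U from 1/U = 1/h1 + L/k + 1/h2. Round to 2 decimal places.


1/U = 1/h1 + L/k + 1/h2
1/U = 1/603 + 0.005/205 + 1/1051
1/U = 0.0016583748 + 2.43902e-05 + 0.0009514748
1/U = 0.0026342398
U = 379.62 W/(m^2*K)


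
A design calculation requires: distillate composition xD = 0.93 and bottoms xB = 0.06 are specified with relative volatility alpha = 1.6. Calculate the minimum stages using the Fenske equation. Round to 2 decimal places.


N_min = ln((xD*(1-xB))/(xB*(1-xD))) / ln(alpha)
Numerator inside ln: 0.8742 / 0.0042 = 208.142857
ln(208.142857) = 5.338225
ln(alpha) = ln(1.6) = 0.470004
N_min = 5.338225 / 0.470004 = 11.36


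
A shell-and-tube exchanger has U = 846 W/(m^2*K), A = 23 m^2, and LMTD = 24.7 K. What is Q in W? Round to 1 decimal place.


Q = U * A * LMTD
Q = 846 * 23 * 24.7
Q = 480612.6 W


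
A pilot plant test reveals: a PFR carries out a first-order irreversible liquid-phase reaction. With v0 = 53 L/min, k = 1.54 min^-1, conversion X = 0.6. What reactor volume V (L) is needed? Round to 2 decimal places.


V = (v0/k) * ln(1/(1-X))
V = (53/1.54) * ln(1/(1-0.6))
V = 34.415584 * ln(2.5)
V = 34.415584 * 0.916291
V = 31.53 L


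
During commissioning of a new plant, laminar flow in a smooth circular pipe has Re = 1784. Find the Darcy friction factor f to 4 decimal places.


f = 64 / Re
f = 64 / 1784
f = 0.0359


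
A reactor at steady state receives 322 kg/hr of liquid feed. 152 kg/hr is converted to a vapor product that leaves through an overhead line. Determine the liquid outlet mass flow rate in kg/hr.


Steady-state mass balance on the main outlet: F_out = F_in - F_removed
F_out = 322 - 152
F_out = 170 kg/hr


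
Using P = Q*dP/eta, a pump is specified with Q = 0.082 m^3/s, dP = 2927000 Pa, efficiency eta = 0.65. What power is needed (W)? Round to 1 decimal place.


P = Q * dP / eta
P = 0.082 * 2927000 / 0.65
P = 240014.0 / 0.65
P = 369252.3 W


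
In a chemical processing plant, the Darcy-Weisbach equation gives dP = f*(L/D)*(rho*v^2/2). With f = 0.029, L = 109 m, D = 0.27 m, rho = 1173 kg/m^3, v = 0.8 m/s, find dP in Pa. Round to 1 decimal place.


dP = f * (L/D) * (rho*v^2/2)
dP = 0.029 * (109/0.27) * (1173*0.8^2/2)
L/D = 403.7037037
rho*v^2/2 = 1173*0.64/2 = 375.36
dP = 0.029 * 403.7037037 * 375.36
dP = 4394.5 Pa


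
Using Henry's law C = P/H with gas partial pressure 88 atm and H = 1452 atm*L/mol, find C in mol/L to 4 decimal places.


C = P / H
C = 88 / 1452
C = 0.0606 mol/L


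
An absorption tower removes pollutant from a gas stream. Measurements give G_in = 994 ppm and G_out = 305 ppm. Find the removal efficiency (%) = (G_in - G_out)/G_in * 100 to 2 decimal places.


Efficiency = (G_in - G_out) / G_in * 100%
Efficiency = (994 - 305) / 994 * 100
Efficiency = 689 / 994 * 100
Efficiency = 69.32%


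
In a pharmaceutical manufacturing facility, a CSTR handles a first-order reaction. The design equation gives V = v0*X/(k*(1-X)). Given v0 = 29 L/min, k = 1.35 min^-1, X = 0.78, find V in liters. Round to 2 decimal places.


V = v0 * X / (k * (1 - X))
V = 29 * 0.78 / (1.35 * (1 - 0.78))
V = 22.62 / (1.35 * 0.22)
V = 22.62 / 0.297
V = 76.16 L


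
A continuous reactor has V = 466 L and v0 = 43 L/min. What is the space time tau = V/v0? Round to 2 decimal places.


tau = V / v0
tau = 466 / 43
tau = 10.84 min


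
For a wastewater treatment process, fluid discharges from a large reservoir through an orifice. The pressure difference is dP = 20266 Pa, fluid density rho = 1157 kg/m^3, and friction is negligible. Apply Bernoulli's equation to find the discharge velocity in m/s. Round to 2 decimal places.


v = sqrt(2*dP/rho)
v = sqrt(2*20266/1157)
v = sqrt(35.031979)
v = 5.92 m/s


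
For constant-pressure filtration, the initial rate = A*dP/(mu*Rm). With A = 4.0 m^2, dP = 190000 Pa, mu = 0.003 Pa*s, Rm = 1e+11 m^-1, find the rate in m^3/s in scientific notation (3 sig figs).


rate = A * dP / (mu * Rm)
rate = 4.0 * 190000 / (0.003 * 1e+11)
rate = 760000.0 / 3.000e+08
rate = 2.53e-03 m^3/s


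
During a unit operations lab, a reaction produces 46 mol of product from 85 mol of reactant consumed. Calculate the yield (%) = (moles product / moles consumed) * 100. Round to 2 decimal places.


Yield = (moles product / moles consumed) * 100%
Yield = (46 / 85) * 100
Yield = 0.5412 * 100
Yield = 54.12%


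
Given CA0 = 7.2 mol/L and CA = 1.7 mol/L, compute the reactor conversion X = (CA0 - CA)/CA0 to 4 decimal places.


X = (CA0 - CA) / CA0
X = (7.2 - 1.7) / 7.2
X = 5.5 / 7.2
X = 0.7639


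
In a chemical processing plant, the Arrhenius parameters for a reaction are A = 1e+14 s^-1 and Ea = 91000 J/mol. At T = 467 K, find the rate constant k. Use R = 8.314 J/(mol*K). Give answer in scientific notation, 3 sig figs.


k = A * exp(-Ea/(R*T))
k = 1e+14 * exp(-91000 / (8.314 * 467))
k = 1e+14 * exp(-23.437673)
k = 6.62e+03


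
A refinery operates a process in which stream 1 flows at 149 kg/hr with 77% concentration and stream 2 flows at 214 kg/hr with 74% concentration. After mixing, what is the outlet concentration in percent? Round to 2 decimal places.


Mass balance on solute: F1*x1 + F2*x2 = F3*x3
F3 = F1 + F2 = 149 + 214 = 363 kg/hr
x3 = (F1*x1 + F2*x2)/F3
x3 = (149*0.77 + 214*0.74) / 363
x3 = 75.23%


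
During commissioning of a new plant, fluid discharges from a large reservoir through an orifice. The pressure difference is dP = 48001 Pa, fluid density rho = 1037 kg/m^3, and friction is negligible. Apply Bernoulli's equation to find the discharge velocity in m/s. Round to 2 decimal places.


v = sqrt(2*dP/rho)
v = sqrt(2*48001/1037)
v = sqrt(92.576663)
v = 9.62 m/s


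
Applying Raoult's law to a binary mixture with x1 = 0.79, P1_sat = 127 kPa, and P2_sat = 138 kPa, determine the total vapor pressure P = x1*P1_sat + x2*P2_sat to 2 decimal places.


P = x1*P1_sat + x2*P2_sat
x2 = 1 - x1 = 1 - 0.79 = 0.21
P = 0.79*127 + 0.21*138
P = 100.33 + 28.98
P = 129.31 kPa


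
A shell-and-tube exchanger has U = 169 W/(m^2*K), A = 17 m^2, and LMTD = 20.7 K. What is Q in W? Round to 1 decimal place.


Q = U * A * LMTD
Q = 169 * 17 * 20.7
Q = 59471.1 W


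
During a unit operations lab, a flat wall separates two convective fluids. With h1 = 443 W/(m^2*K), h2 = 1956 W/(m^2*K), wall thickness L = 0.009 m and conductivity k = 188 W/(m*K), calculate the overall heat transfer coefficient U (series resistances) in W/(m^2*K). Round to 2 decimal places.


1/U = 1/h1 + L/k + 1/h2
1/U = 1/443 + 0.009/188 + 1/1956
1/U = 0.0022573363 + 4.78723e-05 + 0.0005112474
1/U = 0.002816456
U = 355.06 W/(m^2*K)


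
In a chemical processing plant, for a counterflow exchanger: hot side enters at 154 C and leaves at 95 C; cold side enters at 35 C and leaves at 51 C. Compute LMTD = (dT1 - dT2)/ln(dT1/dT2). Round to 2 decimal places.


dT1 = Th_in - Tc_out = 154 - 51 = 103
dT2 = Th_out - Tc_in = 95 - 35 = 60
LMTD = (dT1 - dT2) / ln(dT1/dT2)
LMTD = (103 - 60) / ln(103/60)
LMTD = 79.57 K


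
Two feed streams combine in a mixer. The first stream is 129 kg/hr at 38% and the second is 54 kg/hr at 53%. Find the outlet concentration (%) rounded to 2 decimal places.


Mass balance on solute: F1*x1 + F2*x2 = F3*x3
F3 = F1 + F2 = 129 + 54 = 183 kg/hr
x3 = (F1*x1 + F2*x2)/F3
x3 = (129*0.38 + 54*0.53) / 183
x3 = 42.43%


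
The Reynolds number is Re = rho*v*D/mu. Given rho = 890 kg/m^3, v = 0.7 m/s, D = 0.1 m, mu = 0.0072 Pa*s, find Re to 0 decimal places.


Re = rho * v * D / mu
Re = 890 * 0.7 * 0.1 / 0.0072
Re = 62.3 / 0.0072
Re = 8653


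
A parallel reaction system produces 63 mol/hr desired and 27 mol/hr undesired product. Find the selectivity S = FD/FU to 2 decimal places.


S = desired product rate / undesired product rate
S = 63 / 27
S = 2.33


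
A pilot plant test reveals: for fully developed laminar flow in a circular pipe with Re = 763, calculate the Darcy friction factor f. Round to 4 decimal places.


f = 64 / Re
f = 64 / 763
f = 0.0839


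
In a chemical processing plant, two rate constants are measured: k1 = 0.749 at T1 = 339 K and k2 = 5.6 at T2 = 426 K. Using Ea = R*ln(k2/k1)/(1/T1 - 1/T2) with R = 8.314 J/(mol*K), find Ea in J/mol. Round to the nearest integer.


Ea = R * ln(k2/k1) / (1/T1 - 1/T2)
ln(k2/k1) = ln(5.6/0.749) = 2.0117829
1/T1 - 1/T2 = 1/339 - 1/426 = 0.000602434667
Ea = 8.314 * 2.0117829 / 0.000602434667
Ea = 27764 J/mol


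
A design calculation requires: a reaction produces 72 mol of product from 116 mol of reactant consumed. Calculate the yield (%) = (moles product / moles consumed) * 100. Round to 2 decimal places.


Yield = (moles product / moles consumed) * 100%
Yield = (72 / 116) * 100
Yield = 0.6207 * 100
Yield = 62.07%


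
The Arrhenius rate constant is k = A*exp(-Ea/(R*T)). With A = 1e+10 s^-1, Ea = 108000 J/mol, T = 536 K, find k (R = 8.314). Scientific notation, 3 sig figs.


k = A * exp(-Ea/(R*T))
k = 1e+10 * exp(-108000 / (8.314 * 536))
k = 1e+10 * exp(-24.23533)
k = 2.98e-01


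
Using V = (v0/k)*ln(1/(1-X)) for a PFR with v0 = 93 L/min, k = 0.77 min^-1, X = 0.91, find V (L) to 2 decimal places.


V = (v0/k) * ln(1/(1-X))
V = (93/0.77) * ln(1/(1-0.91))
V = 120.779221 * ln(11.111111)
V = 120.779221 * 2.407946
V = 290.83 L


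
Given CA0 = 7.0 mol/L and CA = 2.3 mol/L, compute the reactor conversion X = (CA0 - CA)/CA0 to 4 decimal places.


X = (CA0 - CA) / CA0
X = (7.0 - 2.3) / 7.0
X = 4.7 / 7.0
X = 0.6714


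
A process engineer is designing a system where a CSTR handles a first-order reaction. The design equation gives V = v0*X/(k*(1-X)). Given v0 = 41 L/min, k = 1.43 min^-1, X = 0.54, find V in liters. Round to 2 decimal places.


V = v0 * X / (k * (1 - X))
V = 41 * 0.54 / (1.43 * (1 - 0.54))
V = 22.14 / (1.43 * 0.46)
V = 22.14 / 0.6578
V = 33.66 L


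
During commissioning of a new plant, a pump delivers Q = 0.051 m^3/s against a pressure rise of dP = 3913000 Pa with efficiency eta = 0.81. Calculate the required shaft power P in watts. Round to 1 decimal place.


P = Q * dP / eta
P = 0.051 * 3913000 / 0.81
P = 199563.0 / 0.81
P = 246374.1 W


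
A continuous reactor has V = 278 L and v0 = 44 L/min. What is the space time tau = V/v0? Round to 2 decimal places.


tau = V / v0
tau = 278 / 44
tau = 6.32 min


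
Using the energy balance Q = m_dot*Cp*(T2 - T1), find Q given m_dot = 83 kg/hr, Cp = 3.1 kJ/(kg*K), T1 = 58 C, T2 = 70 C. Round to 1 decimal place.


Q = m_dot * Cp * (T2 - T1)
Q = 83 * 3.1 * (70 - 58)
Q = 83 * 3.1 * 12
Q = 3087.6 kJ/hr


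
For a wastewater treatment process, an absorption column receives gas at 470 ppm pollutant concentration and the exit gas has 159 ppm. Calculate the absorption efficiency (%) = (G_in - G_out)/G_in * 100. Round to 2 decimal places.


Efficiency = (G_in - G_out) / G_in * 100%
Efficiency = (470 - 159) / 470 * 100
Efficiency = 311 / 470 * 100
Efficiency = 66.17%


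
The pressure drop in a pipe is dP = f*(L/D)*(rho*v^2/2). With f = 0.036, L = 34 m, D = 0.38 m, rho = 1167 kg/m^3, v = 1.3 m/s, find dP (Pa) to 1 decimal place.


dP = f * (L/D) * (rho*v^2/2)
dP = 0.036 * (34/0.38) * (1167*1.3^2/2)
L/D = 89.47368421
rho*v^2/2 = 1167*1.69/2 = 986.115
dP = 0.036 * 89.47368421 * 986.115
dP = 3176.3 Pa


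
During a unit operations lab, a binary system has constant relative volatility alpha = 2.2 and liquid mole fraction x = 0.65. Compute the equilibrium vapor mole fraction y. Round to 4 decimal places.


y = alpha*x / (1 + (alpha-1)*x)
y = 2.2*0.65 / (1 + (2.2-1)*0.65)
y = 1.43 / (1 + 0.78)
y = 1.43 / 1.78
y = 0.8034


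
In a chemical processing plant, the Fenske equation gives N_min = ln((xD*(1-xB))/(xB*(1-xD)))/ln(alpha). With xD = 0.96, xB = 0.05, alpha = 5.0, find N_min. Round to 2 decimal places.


N_min = ln((xD*(1-xB))/(xB*(1-xD))) / ln(alpha)
Numerator inside ln: 0.912 / 0.002 = 456.0
ln(456.0) = 6.122493
ln(alpha) = ln(5.0) = 1.609438
N_min = 6.122493 / 1.609438 = 3.80


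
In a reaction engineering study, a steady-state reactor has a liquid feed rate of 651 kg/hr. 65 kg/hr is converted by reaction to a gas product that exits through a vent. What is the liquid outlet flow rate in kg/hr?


Steady-state mass balance on the main outlet: F_out = F_in - F_removed
F_out = 651 - 65
F_out = 586 kg/hr
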